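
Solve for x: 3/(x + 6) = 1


Multiply both sides by (x + 6): 3 = 1(x + 6)
Distribute: 3 = x + 6
x = 3 - 6 = -3
x = -3

x = -3


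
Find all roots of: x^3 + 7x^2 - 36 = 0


Let p(x) = x^3 + 7x^2 - 36. By the rational root theorem (leading coefficient 1), any rational root is an integer divisor of 36: try ±1, ±2, ... in turn.
Test x = 1: value = -28 ≠ 0.
Test x = -1: value = -30 ≠ 0.
Test x = 2: value = 0 ✓, so (x - 2) is a factor.
Synthetic division by (x - 2): bring down 1; 1(2) + 7 = 9; 9(2) + 0 = 18; 18(2) - 36 = 0 → quotient x^2 + 9x + 18, remainder 0.
Solve the quadratic x^2 + 9x + 18 = 0: discriminant = 9^2 - 4(1)(18) = 81 - 72 = 9.
sqrt(9) = 3, so x = (-9 ± 3)/2: x = -3 or x = -6.
Collecting all roots found:

x = -6, x = -3, x = 2


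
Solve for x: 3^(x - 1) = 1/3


Express both sides with the same base.
1/3 = 3^(-1)
Since the bases match, equate exponents: x - 1 = -1
So x = -1 - (-1) = 0

x = 0


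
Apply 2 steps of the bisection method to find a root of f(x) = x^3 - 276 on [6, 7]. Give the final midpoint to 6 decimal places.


f(x) = x^3 - 276
f(6) = -60 < 0
f(7) = 67 > 0

Step 1: midpoint = (6.000000 + 7.000000)/2 = 6.500000
  f(6.500000) = -1.375000
  f(mid) < 0, so root is in [6.500000, 7.000000]

Step 2: midpoint = (6.500000 + 7.000000)/2 = 6.750000
  f(6.750000) = 31.546875
  f(mid) > 0, so root is in [6.500000, 6.750000]

midpoint = 6.750000


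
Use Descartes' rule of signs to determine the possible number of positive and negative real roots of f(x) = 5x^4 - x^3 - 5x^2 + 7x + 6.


Descartes' rule of signs:

For positive roots, count sign changes in f(x) = 5x^4 - x^3 - 5x^2 + 7x + 6:
Signs of coefficients: +, -, -, +, +
Number of sign changes: 2
Possible positive real roots: 2, 0

For negative roots, examine f(-x) = 5x^4 + x^3 - 5x^2 - 7x + 6:
Signs of coefficients: +, +, -, -, +
Number of sign changes: 2
Possible negative real roots: 2, 0

Positive roots: 2 or 0; Negative roots: 2 or 0


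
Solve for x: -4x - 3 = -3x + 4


Starting with: -4x - 3 = -3x + 4
Move all x terms to left: (-4 + 3)x = 4 + 3
Simplify: -x = 7
Divide both sides by -1: x = -7

x = -7


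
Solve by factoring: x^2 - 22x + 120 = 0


We need two numbers that multiply to 120 and add to -22.
Those numbers are -12 and -10 (since (-12) * (-10) = 120 and (-12) + (-10) = -22).
So x^2 - 22x + 120 = (x - 12)(x - 10) = 0
Setting each factor to zero: x = 12 or x = 10

x = 10, x = 12


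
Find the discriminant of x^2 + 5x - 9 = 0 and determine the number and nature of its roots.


For ax^2 + bx + c = 0, discriminant D = b^2 - 4ac
Here a = 1, b = 5, c = -9
D = (5)^2 - 4(1)(-9) = 25 + 36 = 61

D = 61 > 0 but not a perfect square
The equation has 2 distinct real irrational roots.

Discriminant = 61, 2 distinct real irrational roots


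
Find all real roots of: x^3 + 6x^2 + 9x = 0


The constant term is 0, so x = 0 is a root. Factor out x:
  x(x^2 + 6x + 9) = 0
Solve the quadratic x^2 + 6x + 9 = 0: discriminant = 6^2 - 4(1)(9) = 36 - 36 = 0.
Discriminant = 0, so a double root: x = -6/2 = -3.

x = -3 (multiplicity 2), x = 0


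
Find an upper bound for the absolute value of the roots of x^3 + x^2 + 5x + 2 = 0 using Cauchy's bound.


Cauchy's bound: all roots r satisfy |r| <= 1 + max(|a_i/a_n|) for i = 0,...,n-1
where a_n is the leading coefficient.

Coefficients: [1, 1, 5, 2]
Leading coefficient a_n = 1
Ratios |a_i/a_n|: 1, 5, 2
Maximum ratio: 5
Cauchy's bound: |r| <= 1 + 5 = 6

Upper bound = 6


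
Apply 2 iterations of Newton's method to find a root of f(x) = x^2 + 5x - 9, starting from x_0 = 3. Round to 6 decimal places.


Newton's method: x_(n+1) = x_n - f(x_n)/f'(x_n)
f(x) = x^2 + 5x - 9
f'(x) = 2x + 5

Iteration 1:
  f(3.000000) = 15.000000
  f'(3.000000) = 11.000000
  x_1 = 3.000000 - (15.000000)/(11.000000) = 1.636364

Iteration 2:
  f(1.636364) = 1.859504
  f'(1.636364) = 8.272727
  x_2 = 1.636364 - (1.859504)/(8.272727) = 1.411588

x_2 = 1.411588


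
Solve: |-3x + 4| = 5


An absolute value equation |expr| = 5 gives two cases:
Case 1: -3x + 4 = 5
  -3x = 1, so x = -1/3
Case 2: -3x + 4 = -5
  -3x = -9, so x = 3

x = -1/3, x = 3


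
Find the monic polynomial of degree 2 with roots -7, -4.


A monic polynomial with roots -7, -4 is:
p(x) = (x + 7)(x + 4)
After multiplying by (x + 7): x + 7
After multiplying by (x + 4): x^2 + 11x + 28

x^2 + 11x + 28


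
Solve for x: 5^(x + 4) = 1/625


Express both sides with the same base.
1/625 = 5^(-4)
Since the bases match, equate exponents: x + 4 = -4
So x = -4 - (4) = -8

x = -8


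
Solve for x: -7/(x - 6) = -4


Multiply both sides by (x - 6): -7 = -4(x - 6)
Distribute: -7 = -4x + 24
-4x = -7 - 24 = -31
x = 31/4

x = 31/4


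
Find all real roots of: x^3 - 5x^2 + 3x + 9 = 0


Let p(x) = x^3 - 5x^2 + 3x + 9. By the rational root theorem (leading coefficient 1), any rational root is an integer divisor of 9: try ±1, ±2, ... in turn.
Test x = 1: value = 8 ≠ 0.
Test x = -1: value = 0 ✓, so (x + 1) is a factor.
Synthetic division by (x + 1): bring down 1; 1(-1) - 5 = -6; (-6)(-1) + 3 = 9; 9(-1) + 9 = 0 → quotient x^2 - 6x + 9, remainder 0.
Solve the quadratic x^2 - 6x + 9 = 0: discriminant = (-6)^2 - 4(1)(9) = 36 - 36 = 0.
Discriminant = 0, so a double root: x = 6/2 = 3.

x = -1, x = 3 (multiplicity 2)


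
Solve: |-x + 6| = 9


An absolute value equation |expr| = 9 gives two cases:
Case 1: -x + 6 = 9
  -x = 3, so x = -3
Case 2: -x + 6 = -9
  -x = -15, so x = 15

x = -3, x = 15


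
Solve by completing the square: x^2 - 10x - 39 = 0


Start: x^2 - 10x - 39 = 0
Move constant: x^2 - 10x = 39
Half of -10 is -5, squared is 25
Add 25 to both sides: x^2 - 10x + 25 = 64
(x - 5)^2 = 64
x - 5 = ±8
x = 5 + 8 = 13 or x = 5 - 8 = -3

x = -3, x = 13


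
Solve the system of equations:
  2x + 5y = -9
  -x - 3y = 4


Using Cramer's rule:
Determinant D = (2)(-3) - (-1)(5) = -6 + 5 = -1
Dx = (-9)(-3) - (4)(5) = 27 - 20 = 7
Dy = (2)(4) - (-1)(-9) = 8 - 9 = -1
x = Dx/D = 7/-1 = -7
y = Dy/D = -1/-1 = 1

x = -7, y = 1


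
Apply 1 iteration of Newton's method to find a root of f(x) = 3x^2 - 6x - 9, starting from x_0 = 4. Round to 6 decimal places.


Newton's method: x_(n+1) = x_n - f(x_n)/f'(x_n)
f(x) = 3x^2 - 6x - 9
f'(x) = 6x - 6

Iteration 1:
  f(4.000000) = 15.000000
  f'(4.000000) = 18.000000
  x_1 = 4.000000 - (15.000000)/(18.000000) = 3.166667

x_1 = 3.166667


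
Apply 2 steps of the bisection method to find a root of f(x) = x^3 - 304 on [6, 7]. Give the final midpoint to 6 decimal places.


f(x) = x^3 - 304
f(6) = -88 < 0
f(7) = 39 > 0

Step 1: midpoint = (6.000000 + 7.000000)/2 = 6.500000
  f(6.500000) = -29.375000
  f(mid) < 0, so root is in [6.500000, 7.000000]

Step 2: midpoint = (6.500000 + 7.000000)/2 = 6.750000
  f(6.750000) = 3.546875
  f(mid) > 0, so root is in [6.500000, 6.750000]

midpoint = 6.750000


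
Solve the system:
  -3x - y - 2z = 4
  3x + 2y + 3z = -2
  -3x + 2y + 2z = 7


Using Cramer's rule. Expand each determinant along the first row.
D  = (-3)*[2*2 - 3*2] - (-1)*[3*2 - 3*(-3)] + (-2)*[3*2 - 2*(-3)]
  = (-3)*(-2) - (-1)*(15) + (-2)*(12) = -3
Dx = 4*[2*2 - 3*2] - (-1)*[(-2)*2 - 3*7] + (-2)*[(-2)*2 - 2*7]
  = 4*(-2) - (-1)*(-25) + (-2)*(-18) = 3
Dy = (-3)*[(-2)*2 - 3*7] - 4*[3*2 - 3*(-3)] + (-2)*[3*7 - (-2)*(-3)]
  = (-3)*(-25) - 4*(15) + (-2)*(15) = -15
Dz = (-3)*[2*7 - (-2)*2] - (-1)*[3*7 - (-2)*(-3)] + 4*[3*2 - 2*(-3)]
  = (-3)*(18) - (-1)*(15) + 4*(12) = 9
x = Dx/D = 3/-3 = -1, y = Dy/D = -15/-3 = 5, z = Dz/D = 9/-3 = -3
Check eq1: (-3)(-1) + (-1)(5) + (-2)(-3) = 4 = 4 ✓
Check eq2: (3)(-1) + (2)(5) + (3)(-3) = -2 = -2 ✓
Check eq3: (-3)(-1) + (2)(5) + (2)(-3) = 7 = 7 ✓

x = -1, y = 5, z = -3


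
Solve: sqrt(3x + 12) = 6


Square both sides: 3x + 12 = 6^2 = 36
3x = 36 - 12 = 24
x = 8
Check: sqrt(3*8 + 12) = sqrt(36) = 6 ✓

x = 8


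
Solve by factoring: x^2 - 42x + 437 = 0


We need two numbers that multiply to 437 and add to -42.
Those numbers are -19 and -23 (since (-19) * (-23) = 437 and (-19) + (-23) = -42).
So x^2 - 42x + 437 = (x - 19)(x - 23) = 0
Setting each factor to zero: x = 19 or x = 23

x = 19, x = 23


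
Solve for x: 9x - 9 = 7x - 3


Starting with: 9x - 9 = 7x - 3
Move all x terms to left: (9 - 7)x = -3 + 9
Simplify: 2x = 6
Divide both sides by 2: x = 3

x = 3


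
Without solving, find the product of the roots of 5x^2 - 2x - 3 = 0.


By Vieta's formulas for ax^2 + bx + c = 0:
  Sum of roots = -b/a
  Product of roots = c/a

Here a = 5, b = -2, c = -3
Sum = -(-2)/5 = 2/5
Product = -3/5 = -3/5

Product = -3/5


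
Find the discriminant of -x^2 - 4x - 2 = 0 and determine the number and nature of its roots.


For ax^2 + bx + c = 0, discriminant D = b^2 - 4ac
Here a = -1, b = -4, c = -2
D = (-4)^2 - 4(-1)(-2) = 16 - 8 = 8

D = 8 > 0 but not a perfect square
The equation has 2 distinct real irrational roots.

Discriminant = 8, 2 distinct real irrational roots


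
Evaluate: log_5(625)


We need the exponent such that 5^? = 625
5^4 = 625
Therefore log_5(625) = 4

4


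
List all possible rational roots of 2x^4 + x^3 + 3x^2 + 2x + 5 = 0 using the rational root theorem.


Rational root theorem: possible roots are ±p/q where:
  p divides the constant term (5): p ∈ {1, 5}
  q divides the leading coefficient (2): q ∈ {1, 2}

All possible rational roots: -5, -5/2, -1, -1/2, 1/2, 1, 5/2, 5

-5, -5/2, -1, -1/2, 1/2, 1, 5/2, 5


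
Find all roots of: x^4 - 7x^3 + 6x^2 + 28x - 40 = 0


Let p(x) = x^4 - 7x^3 + 6x^2 + 28x - 40. By the rational root theorem (leading coefficient 1), any rational root is an integer divisor of 40: try ±1, ±2, ... in turn.
Test x = 1: value = -12 ≠ 0.
Test x = -1: value = -54 ≠ 0.
Test x = 2: value = 0 ✓, so (x - 2) is a factor.
Synthetic division by (x - 2): bring down 1; 1(2) - 7 = -5; (-5)(2) + 6 = -4; (-4)(2) + 28 = 20; 20(2) - 40 = 0 → quotient x^3 - 5x^2 - 4x + 20, remainder 0.
Continue with the quotient x^3 - 5x^2 - 4x + 20 (candidates must divide 20; re-test x = 2 first in case it repeats).
Test x = 2: value = 0 ✓, so (x - 2) is a factor.
Synthetic division by (x - 2): bring down 1; 1(2) - 5 = -3; (-3)(2) - 4 = -10; (-10)(2) + 20 = 0 → quotient x^2 - 3x - 10, remainder 0.
Solve the quadratic x^2 - 3x - 10 = 0: discriminant = (-3)^2 - 4(1)(-10) = 9 + 40 = 49.
sqrt(49) = 7, so x = (3 ± 7)/2: x = 5 or x = -2.
Collecting all roots found:

x = -2, x = 2 (multiplicity 2), x = 5


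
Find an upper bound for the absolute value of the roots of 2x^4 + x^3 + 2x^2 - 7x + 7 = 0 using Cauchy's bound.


Cauchy's bound: all roots r satisfy |r| <= 1 + max(|a_i/a_n|) for i = 0,...,n-1
where a_n is the leading coefficient.

Coefficients: [2, 1, 2, -7, 7]
Leading coefficient a_n = 2
Ratios |a_i/a_n|: 1/2, 1, 7/2, 7/2
Maximum ratio: 7/2
Cauchy's bound: |r| <= 1 + 7/2 = 9/2

Upper bound = 9/2


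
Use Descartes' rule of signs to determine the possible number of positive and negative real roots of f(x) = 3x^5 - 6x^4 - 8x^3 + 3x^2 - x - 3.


Descartes' rule of signs:

For positive roots, count sign changes in f(x) = 3x^5 - 6x^4 - 8x^3 + 3x^2 - x - 3:
Signs of coefficients: +, -, -, +, -, -
Number of sign changes: 3
Possible positive real roots: 3, 1

For negative roots, examine f(-x) = -3x^5 - 6x^4 + 8x^3 + 3x^2 + x - 3:
Signs of coefficients: -, -, +, +, +, -
Number of sign changes: 2
Possible negative real roots: 2, 0

Positive roots: 3 or 1; Negative roots: 2 or 0


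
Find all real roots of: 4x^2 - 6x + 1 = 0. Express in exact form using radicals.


Using the quadratic formula: x = (-b ± sqrt(b^2 - 4ac)) / (2a)
Here a = 4, b = -6, c = 1
Discriminant = b^2 - 4ac = (-6)^2 - 4(4)(1) = 36 - 16 = 20
Since discriminant = 20 > 0, there are two real roots.
x = (6 ± 2*sqrt(5)) / 8
Simplifying: x = (3 ± sqrt(5)) / 4
Numerically: x ≈ 1.3090 or x ≈ 0.1910

x = (3 + sqrt(5)) / 4 or x = (3 - sqrt(5)) / 4


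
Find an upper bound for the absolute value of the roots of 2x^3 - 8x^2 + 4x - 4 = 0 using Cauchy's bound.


Cauchy's bound: all roots r satisfy |r| <= 1 + max(|a_i/a_n|) for i = 0,...,n-1
where a_n is the leading coefficient.

Coefficients: [2, -8, 4, -4]
Leading coefficient a_n = 2
Ratios |a_i/a_n|: 4, 2, 2
Maximum ratio: 4
Cauchy's bound: |r| <= 1 + 4 = 5

Upper bound = 5


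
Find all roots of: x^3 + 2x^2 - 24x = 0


The constant term is 0, so x = 0 is a root. Factor out x:
  x^2 + 2x - 24 = 0
Solve the quadratic x^2 + 2x - 24 = 0: discriminant = 2^2 - 4(1)(-24) = 4 + 96 = 100.
sqrt(100) = 10, so x = (-2 ± 10)/2: x = 4 or x = -6.
Collecting all roots found:

x = -6, x = 0, x = 4


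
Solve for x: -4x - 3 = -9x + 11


Starting with: -4x - 3 = -9x + 11
Move all x terms to left: (-4 + 9)x = 11 + 3
Simplify: 5x = 14
Divide both sides by 5: x = 14/5

x = 14/5


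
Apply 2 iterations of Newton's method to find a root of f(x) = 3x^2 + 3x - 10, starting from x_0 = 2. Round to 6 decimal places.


Newton's method: x_(n+1) = x_n - f(x_n)/f'(x_n)
f(x) = 3x^2 + 3x - 10
f'(x) = 6x + 3

Iteration 1:
  f(2.000000) = 8.000000
  f'(2.000000) = 15.000000
  x_1 = 2.000000 - (8.000000)/(15.000000) = 1.466667

Iteration 2:
  f(1.466667) = 0.853333
  f'(1.466667) = 11.800000
  x_2 = 1.466667 - (0.853333)/(11.800000) = 1.394350

x_2 = 1.394350


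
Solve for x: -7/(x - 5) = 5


Multiply both sides by (x - 5): -7 = 5(x - 5)
Distribute: -7 = 5x - 25
5x = -7 + 25 = 18
x = 18/5

x = 18/5


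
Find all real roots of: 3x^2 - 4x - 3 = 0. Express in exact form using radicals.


Using the quadratic formula: x = (-b ± sqrt(b^2 - 4ac)) / (2a)
Here a = 3, b = -4, c = -3
Discriminant = b^2 - 4ac = (-4)^2 - 4(3)(-3) = 16 + 36 = 52
Since discriminant = 52 > 0, there are two real roots.
x = (4 ± 2*sqrt(13)) / 6
Simplifying: x = (2 ± sqrt(13)) / 3
Numerically: x ≈ 1.8685 or x ≈ -0.5352

x = (2 + sqrt(13)) / 3 or x = (2 - sqrt(13)) / 3


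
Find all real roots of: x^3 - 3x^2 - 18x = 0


The constant term is 0, so x = 0 is a root. Factor out x:
  x(x^2 - 3x - 18) = 0
Solve the quadratic x^2 - 3x - 18 = 0: discriminant = (-3)^2 - 4(1)(-18) = 9 + 72 = 81.
sqrt(81) = 9, so x = (3 ± 9)/2: x = 6 or x = -3.

x = -3, x = 0, x = 6


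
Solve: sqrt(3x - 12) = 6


Square both sides: 3x - 12 = 6^2 = 36
3x = 36 + 12 = 48
x = 16
Check: sqrt(3*16 - 12) = sqrt(36) = 6 ✓

x = 16


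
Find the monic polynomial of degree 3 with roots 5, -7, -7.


A monic polynomial with roots 5, -7, -7 is:
p(x) = (x - 5)(x + 7)(x + 7)
After multiplying by (x - 5): x - 5
After multiplying by (x + 7): x^2 + 2x - 35
After multiplying by (x + 7): x^3 + 9x^2 - 21x - 245

x^3 + 9x^2 - 21x - 245


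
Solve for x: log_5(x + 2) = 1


Convert to exponential form: x + 2 = 5^1 = 5
x = 5 - 2 = 3
Check: log_5(3 + 2) = log_5(5) = log_5(5) = 1 ✓

x = 3


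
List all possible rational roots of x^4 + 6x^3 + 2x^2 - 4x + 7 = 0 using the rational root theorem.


Rational root theorem: possible roots are ±p/q where:
  p divides the constant term (7): p ∈ {1, 7}
  q divides the leading coefficient (1): q ∈ {1}

All possible rational roots: -7, -1, 1, 7

-7, -1, 1, 7


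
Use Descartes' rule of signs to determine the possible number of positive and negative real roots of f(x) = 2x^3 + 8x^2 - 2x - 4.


Descartes' rule of signs:

For positive roots, count sign changes in f(x) = 2x^3 + 8x^2 - 2x - 4:
Signs of coefficients: +, +, -, -
Number of sign changes: 1
Possible positive real roots: 1

For negative roots, examine f(-x) = -2x^3 + 8x^2 + 2x - 4:
Signs of coefficients: -, +, +, -
Number of sign changes: 2
Possible negative real roots: 2, 0

Positive roots: 1; Negative roots: 2 or 0


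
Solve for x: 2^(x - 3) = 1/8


Express both sides with the same base.
1/8 = 2^(-3)
Since the bases match, equate exponents: x - 3 = -3
So x = -3 - (-3) = 0

x = 0


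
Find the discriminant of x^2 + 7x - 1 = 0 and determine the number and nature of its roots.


For ax^2 + bx + c = 0, discriminant D = b^2 - 4ac
Here a = 1, b = 7, c = -1
D = (7)^2 - 4(1)(-1) = 49 + 4 = 53

D = 53 > 0 but not a perfect square
The equation has 2 distinct real irrational roots.

Discriminant = 53, 2 distinct real irrational roots


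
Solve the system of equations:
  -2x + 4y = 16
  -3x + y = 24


Using Cramer's rule:
Determinant D = (-2)(1) - (-3)(4) = -2 + 12 = 10
Dx = (16)(1) - (24)(4) = 16 - 96 = -80
Dy = (-2)(24) - (-3)(16) = -48 + 48 = 0
x = Dx/D = -80/10 = -8
y = Dy/D = 0/10 = 0

x = -8, y = 0


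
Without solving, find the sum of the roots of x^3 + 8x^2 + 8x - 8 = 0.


By Vieta's formulas for x^3 + bx^2 + cx + d = 0:
  r1 + r2 + r3 = -b/a = -8
  r1*r2 + r1*r3 + r2*r3 = c/a = 8
  r1*r2*r3 = -d/a = 8


Sum = -8


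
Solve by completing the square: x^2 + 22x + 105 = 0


Start: x^2 + 22x + 105 = 0
Move constant: x^2 + 22x = -105
Half of 22 is 11, squared is 121
Add 121 to both sides: x^2 + 22x + 121 = 16
(x + 11)^2 = 16
x + 11 = ±4
x = -11 + 4 = -7 or x = -11 - 4 = -15

x = -15, x = -7


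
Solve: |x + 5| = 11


An absolute value equation |expr| = 11 gives two cases:
Case 1: x + 5 = 11
  x = 6, so x = 6
Case 2: x + 5 = -11
  x = -16, so x = -16

x = -16, x = 6


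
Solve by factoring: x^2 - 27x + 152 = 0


We need two numbers that multiply to 152 and add to -27.
Those numbers are -19 and -8 (since (-19) * (-8) = 152 and (-19) + (-8) = -27).
So x^2 - 27x + 152 = (x - 19)(x - 8) = 0
Setting each factor to zero: x = 19 or x = 8

x = 8, x = 19


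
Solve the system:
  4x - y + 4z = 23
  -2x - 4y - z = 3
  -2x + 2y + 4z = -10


Using Cramer's rule. Expand each determinant along the first row.
D  = 4*[(-4)*4 - (-1)*2] - (-1)*[(-2)*4 - (-1)*(-2)] + 4*[(-2)*2 - (-4)*(-2)]
  = 4*(-14) - (-1)*(-10) + 4*(-12) = -114
Dx = 23*[(-4)*4 - (-1)*2] - (-1)*[3*4 - (-1)*(-10)] + 4*[3*2 - (-4)*(-10)]
  = 23*(-14) - (-1)*(2) + 4*(-34) = -456
Dy = 4*[3*4 - (-1)*(-10)] - 23*[(-2)*4 - (-1)*(-2)] + 4*[(-2)*(-10) - 3*(-2)]
  = 4*(2) - 23*(-10) + 4*(26) = 342
Dz = 4*[(-4)*(-10) - 3*2] - (-1)*[(-2)*(-10) - 3*(-2)] + 23*[(-2)*2 - (-4)*(-2)]
  = 4*(34) - (-1)*(26) + 23*(-12) = -114
x = Dx/D = -456/-114 = 4, y = Dy/D = 342/-114 = -3, z = Dz/D = -114/-114 = 1
Check eq1: (4)(4) + (-1)(-3) + (4)(1) = 23 = 23 ✓
Check eq2: (-2)(4) + (-4)(-3) + (-1)(1) = 3 = 3 ✓
Check eq3: (-2)(4) + (2)(-3) + (4)(1) = -10 = -10 ✓

x = 4, y = -3, z = 1


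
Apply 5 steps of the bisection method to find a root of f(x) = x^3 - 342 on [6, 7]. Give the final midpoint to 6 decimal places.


f(x) = x^3 - 342
f(6) = -126 < 0
f(7) = 1 > 0

Step 1: midpoint = (6.000000 + 7.000000)/2 = 6.500000
  f(6.500000) = -67.375000
  f(mid) < 0, so root is in [6.500000, 7.000000]

Step 2: midpoint = (6.500000 + 7.000000)/2 = 6.750000
  f(6.750000) = -34.453125
  f(mid) < 0, so root is in [6.750000, 7.000000]

Step 3: midpoint = (6.750000 + 7.000000)/2 = 6.875000
  f(6.875000) = -17.048828
  f(mid) < 0, so root is in [6.875000, 7.000000]

Step 4: midpoint = (6.875000 + 7.000000)/2 = 6.937500
  f(6.937500) = -8.105713
  f(mid) < 0, so root is in [6.937500, 7.000000]

Step 5: midpoint = (6.937500 + 7.000000)/2 = 6.968750
  f(6.968750) = -3.573273
  f(mid) < 0, so root is in [6.968750, 7.000000]

midpoint = 6.968750


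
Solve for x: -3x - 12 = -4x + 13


Starting with: -3x - 12 = -4x + 13
Move all x terms to left: (-3 + 4)x = 13 + 12
Simplify: x = 25
Divide both sides by 1: x = 25

x = 25


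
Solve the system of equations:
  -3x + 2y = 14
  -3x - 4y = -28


Using Cramer's rule:
Determinant D = (-3)(-4) - (-3)(2) = 12 + 6 = 18
Dx = (14)(-4) - (-28)(2) = -56 + 56 = 0
Dy = (-3)(-28) - (-3)(14) = 84 + 42 = 126
x = Dx/D = 0/18 = 0
y = Dy/D = 126/18 = 7

x = 0, y = 7


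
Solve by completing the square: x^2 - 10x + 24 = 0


Start: x^2 - 10x + 24 = 0
Move constant: x^2 - 10x = -24
Half of -10 is -5, squared is 25
Add 25 to both sides: x^2 - 10x + 25 = 1
(x - 5)^2 = 1
x - 5 = ±1
x = 5 + 1 = 6 or x = 5 - 1 = 4

x = 4, x = 6


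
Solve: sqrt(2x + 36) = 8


Square both sides: 2x + 36 = 8^2 = 64
2x = 64 - 36 = 28
x = 14
Check: sqrt(2*14 + 36) = sqrt(64) = 8 ✓

x = 14


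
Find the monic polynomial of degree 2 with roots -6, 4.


A monic polynomial with roots -6, 4 is:
p(x) = (x + 6)(x - 4)
After multiplying by (x + 6): x + 6
After multiplying by (x - 4): x^2 + 2x - 24

x^2 + 2x - 24


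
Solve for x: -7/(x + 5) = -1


Multiply both sides by (x + 5): -7 = -1(x + 5)
Distribute: -7 = -x - 5
-x = -7 + 5 = -2
x = 2

x = 2


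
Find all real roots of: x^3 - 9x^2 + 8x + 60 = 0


Let p(x) = x^3 - 9x^2 + 8x + 60. By the rational root theorem (leading coefficient 1), any rational root is an integer divisor of 60: try ±1, ±2, ... in turn.
Test x = 1: value = 60 ≠ 0.
Test x = -1: value = 42 ≠ 0.
Test x = 2: value = 48 ≠ 0.
Test x = -2: value = 0 ✓, so (x + 2) is a factor.
Synthetic division by (x + 2): bring down 1; 1(-2) - 9 = -11; (-11)(-2) + 8 = 30; 30(-2) + 60 = 0 → quotient x^2 - 11x + 30, remainder 0.
Solve the quadratic x^2 - 11x + 30 = 0: discriminant = (-11)^2 - 4(1)(30) = 121 - 120 = 1.
sqrt(1) = 1, so x = (11 ± 1)/2: x = 6 or x = 5.

x = -2, x = 5, x = 6


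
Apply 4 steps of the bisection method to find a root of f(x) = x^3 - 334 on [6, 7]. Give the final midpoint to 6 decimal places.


f(x) = x^3 - 334
f(6) = -118 < 0
f(7) = 9 > 0

Step 1: midpoint = (6.000000 + 7.000000)/2 = 6.500000
  f(6.500000) = -59.375000
  f(mid) < 0, so root is in [6.500000, 7.000000]

Step 2: midpoint = (6.500000 + 7.000000)/2 = 6.750000
  f(6.750000) = -26.453125
  f(mid) < 0, so root is in [6.750000, 7.000000]

Step 3: midpoint = (6.750000 + 7.000000)/2 = 6.875000
  f(6.875000) = -9.048828
  f(mid) < 0, so root is in [6.875000, 7.000000]

Step 4: midpoint = (6.875000 + 7.000000)/2 = 6.937500
  f(6.937500) = -0.105713
  f(mid) < 0, so root is in [6.937500, 7.000000]

midpoint = 6.937500


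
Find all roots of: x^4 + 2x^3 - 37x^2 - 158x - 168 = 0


Let p(x) = x^4 + 2x^3 - 37x^2 - 158x - 168. By the rational root theorem (leading coefficient 1), any rational root is an integer divisor of 168: try ±1, ±2, ... in turn.
Test x = 1: value = -360 ≠ 0.
Test x = -1: value = -48 ≠ 0.
Test x = 2: value = -600 ≠ 0.
Test x = -2: value = 0 ✓, so (x + 2) is a factor.
Synthetic division by (x + 2): bring down 1; 1(-2) + 2 = 0; 0(-2) - 37 = -37; (-37)(-2) - 158 = -84; (-84)(-2) - 168 = 0 → quotient x^3 - 37x - 84, remainder 0.
Continue with the quotient x^3 - 37x - 84 (candidates must divide 84; re-test x = -2 first in case it repeats).
Test x = -2: value = -18 ≠ 0.
Test x = 3: value = -168 ≠ 0.
Test x = -3: value = 0 ✓, so (x + 3) is a factor.
Synthetic division by (x + 3): bring down 1; 1(-3) + 0 = -3; (-3)(-3) - 37 = -28; (-28)(-3) - 84 = 0 → quotient x^2 - 3x - 28, remainder 0.
Solve the quadratic x^2 - 3x - 28 = 0: discriminant = (-3)^2 - 4(1)(-28) = 9 + 112 = 121.
sqrt(121) = 11, so x = (3 ± 11)/2: x = 7 or x = -4.
Collecting all roots found:

x = -4, x = -3, x = -2, x = 7


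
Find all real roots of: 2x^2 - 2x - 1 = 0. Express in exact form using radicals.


Using the quadratic formula: x = (-b ± sqrt(b^2 - 4ac)) / (2a)
Here a = 2, b = -2, c = -1
Discriminant = b^2 - 4ac = (-2)^2 - 4(2)(-1) = 4 + 8 = 12
Since discriminant = 12 > 0, there are two real roots.
x = (2 ± 2*sqrt(3)) / 4
Simplifying: x = (1 ± sqrt(3)) / 2
Numerically: x ≈ 1.3660 or x ≈ -0.3660

x = (1 + sqrt(3)) / 2 or x = (1 - sqrt(3)) / 2


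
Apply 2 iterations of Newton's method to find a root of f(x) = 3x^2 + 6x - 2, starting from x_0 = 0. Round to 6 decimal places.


Newton's method: x_(n+1) = x_n - f(x_n)/f'(x_n)
f(x) = 3x^2 + 6x - 2
f'(x) = 6x + 6

Iteration 1:
  f(0.000000) = -2.000000
  f'(0.000000) = 6.000000
  x_1 = 0.000000 - (-2.000000)/(6.000000) = 0.333333

Iteration 2:
  f(0.333333) = 0.333333
  f'(0.333333) = 8.000000
  x_2 = 0.333333 - (0.333333)/(8.000000) = 0.291667

x_2 = 0.291667


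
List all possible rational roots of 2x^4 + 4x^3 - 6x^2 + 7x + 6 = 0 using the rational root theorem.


Rational root theorem: possible roots are ±p/q where:
  p divides the constant term (6): p ∈ {1, 2, 3, 6}
  q divides the leading coefficient (2): q ∈ {1, 2}

All possible rational roots: -6, -3, -2, -3/2, -1, -1/2, 1/2, 1, 3/2, 2, 3, 6

-6, -3, -2, -3/2, -1, -1/2, 1/2, 1, 3/2, 2, 3, 6


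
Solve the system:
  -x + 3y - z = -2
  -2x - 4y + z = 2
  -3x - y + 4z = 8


Using Cramer's rule. Expand each determinant along the first row.
D  = (-1)*[(-4)*4 - 1*(-1)] - 3*[(-2)*4 - 1*(-3)] + (-1)*[(-2)*(-1) - (-4)*(-3)]
  = (-1)*(-15) - 3*(-5) + (-1)*(-10) = 40
Dx = (-2)*[(-4)*4 - 1*(-1)] - 3*[2*4 - 1*8] + (-1)*[2*(-1) - (-4)*8]
  = (-2)*(-15) - 3*(0) + (-1)*(30) = 0
Dy = (-1)*[2*4 - 1*8] - (-2)*[(-2)*4 - 1*(-3)] + (-1)*[(-2)*8 - 2*(-3)]
  = (-1)*(0) - (-2)*(-5) + (-1)*(-10) = 0
Dz = (-1)*[(-4)*8 - 2*(-1)] - 3*[(-2)*8 - 2*(-3)] + (-2)*[(-2)*(-1) - (-4)*(-3)]
  = (-1)*(-30) - 3*(-10) + (-2)*(-10) = 80
x = Dx/D = 0/40 = 0, y = Dy/D = 0/40 = 0, z = Dz/D = 80/40 = 2
Check eq1: (-1)(0) + (3)(0) + (-1)(2) = -2 = -2 ✓
Check eq2: (-2)(0) + (-4)(0) + (1)(2) = 2 = 2 ✓
Check eq3: (-3)(0) + (-1)(0) + (4)(2) = 8 = 8 ✓

x = 0, y = 0, z = 2


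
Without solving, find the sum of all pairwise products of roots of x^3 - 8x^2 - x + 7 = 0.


By Vieta's formulas for x^3 + bx^2 + cx + d = 0:
  r1 + r2 + r3 = -b/a = 8
  r1*r2 + r1*r3 + r2*r3 = c/a = -1
  r1*r2*r3 = -d/a = -7


Sum of pairwise products = -1


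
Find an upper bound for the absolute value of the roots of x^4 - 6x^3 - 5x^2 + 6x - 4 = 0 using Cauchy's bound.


Cauchy's bound: all roots r satisfy |r| <= 1 + max(|a_i/a_n|) for i = 0,...,n-1
where a_n is the leading coefficient.

Coefficients: [1, -6, -5, 6, -4]
Leading coefficient a_n = 1
Ratios |a_i/a_n|: 6, 5, 6, 4
Maximum ratio: 6
Cauchy's bound: |r| <= 1 + 6 = 7

Upper bound = 7


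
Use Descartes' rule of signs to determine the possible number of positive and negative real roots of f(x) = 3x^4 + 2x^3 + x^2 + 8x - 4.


Descartes' rule of signs:

For positive roots, count sign changes in f(x) = 3x^4 + 2x^3 + x^2 + 8x - 4:
Signs of coefficients: +, +, +, +, -
Number of sign changes: 1
Possible positive real roots: 1

For negative roots, examine f(-x) = 3x^4 - 2x^3 + x^2 - 8x - 4:
Signs of coefficients: +, -, +, -, -
Number of sign changes: 3
Possible negative real roots: 3, 1

Positive roots: 1; Negative roots: 3 or 1


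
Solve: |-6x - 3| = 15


An absolute value equation |expr| = 15 gives two cases:
Case 1: -6x - 3 = 15
  -6x = 18, so x = -3
Case 2: -6x - 3 = -15
  -6x = -12, so x = 2

x = -3, x = 2


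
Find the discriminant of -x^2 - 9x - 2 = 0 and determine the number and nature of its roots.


For ax^2 + bx + c = 0, discriminant D = b^2 - 4ac
Here a = -1, b = -9, c = -2
D = (-9)^2 - 4(-1)(-2) = 81 - 8 = 73

D = 73 > 0 but not a perfect square
The equation has 2 distinct real irrational roots.

Discriminant = 73, 2 distinct real irrational roots


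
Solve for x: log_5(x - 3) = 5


Convert to exponential form: x - 3 = 5^5 = 3125
x = 3125 + 3 = 3128
Check: log_5(3128 - 3) = log_5(3125) = log_5(3125) = 5 ✓

x = 3128


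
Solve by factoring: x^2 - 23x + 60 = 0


We need two numbers that multiply to 60 and add to -23.
Those numbers are -3 and -20 (since (-3) * (-20) = 60 and (-3) + (-20) = -23).
So x^2 - 23x + 60 = (x - 3)(x - 20) = 0
Setting each factor to zero: x = 3 or x = 20

x = 3, x = 20


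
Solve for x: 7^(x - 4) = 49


Express both sides with the same base.
49 = 7^2
Since the bases match, equate exponents: x - 4 = 2
So x = 2 - (-4) = 6

x = 6


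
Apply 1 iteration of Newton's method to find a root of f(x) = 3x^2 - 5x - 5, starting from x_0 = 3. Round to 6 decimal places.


Newton's method: x_(n+1) = x_n - f(x_n)/f'(x_n)
f(x) = 3x^2 - 5x - 5
f'(x) = 6x - 5

Iteration 1:
  f(3.000000) = 7.000000
  f'(3.000000) = 13.000000
  x_1 = 3.000000 - (7.000000)/(13.000000) = 2.461538

x_1 = 2.461538


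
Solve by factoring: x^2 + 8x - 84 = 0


We need two numbers that multiply to -84 and add to 8.
Those numbers are -6 and 14 (since (-6) * 14 = -84 and (-6) + 14 = 8).
So x^2 + 8x - 84 = (x - 6)(x + 14) = 0
Setting each factor to zero: x = 6 or x = -14

x = -14, x = 6


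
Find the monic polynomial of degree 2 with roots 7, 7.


A monic polynomial with roots 7, 7 is:
p(x) = (x - 7)(x - 7)
After multiplying by (x - 7): x - 7
After multiplying by (x - 7): x^2 - 14x + 49

x^2 - 14x + 49


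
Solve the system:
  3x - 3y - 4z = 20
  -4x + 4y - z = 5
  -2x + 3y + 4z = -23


Using Cramer's rule. Expand each determinant along the first row.
D  = 3*[4*4 - (-1)*3] - (-3)*[(-4)*4 - (-1)*(-2)] + (-4)*[(-4)*3 - 4*(-2)]
  = 3*(19) - (-3)*(-18) + (-4)*(-4) = 19
Dx = 20*[4*4 - (-1)*3] - (-3)*[5*4 - (-1)*(-23)] + (-4)*[5*3 - 4*(-23)]
  = 20*(19) - (-3)*(-3) + (-4)*(107) = -57
Dy = 3*[5*4 - (-1)*(-23)] - 20*[(-4)*4 - (-1)*(-2)] + (-4)*[(-4)*(-23) - 5*(-2)]
  = 3*(-3) - 20*(-18) + (-4)*(102) = -57
Dz = 3*[4*(-23) - 5*3] - (-3)*[(-4)*(-23) - 5*(-2)] + 20*[(-4)*3 - 4*(-2)]
  = 3*(-107) - (-3)*(102) + 20*(-4) = -95
x = Dx/D = -57/19 = -3, y = Dy/D = -57/19 = -3, z = Dz/D = -95/19 = -5
Check eq1: (3)(-3) + (-3)(-3) + (-4)(-5) = 20 = 20 ✓
Check eq2: (-4)(-3) + (4)(-3) + (-1)(-5) = 5 = 5 ✓
Check eq3: (-2)(-3) + (3)(-3) + (4)(-5) = -23 = -23 ✓

x = -3, y = -3, z = -5


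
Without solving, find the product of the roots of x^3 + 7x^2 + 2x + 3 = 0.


By Vieta's formulas for x^3 + bx^2 + cx + d = 0:
  r1 + r2 + r3 = -b/a = -7
  r1*r2 + r1*r3 + r2*r3 = c/a = 2
  r1*r2*r3 = -d/a = -3


Product = -3


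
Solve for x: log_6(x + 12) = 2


Convert to exponential form: x + 12 = 6^2 = 36
x = 36 - 12 = 24
Check: log_6(24 + 12) = log_6(36) = log_6(36) = 2 ✓

x = 24


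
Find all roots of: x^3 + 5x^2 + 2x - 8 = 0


Let p(x) = x^3 + 5x^2 + 2x - 8. By the rational root theorem (leading coefficient 1), any rational root is an integer divisor of 8: try ±1, ±2, ... in turn.
Test x = 1: value = 0 ✓, so (x - 1) is a factor.
Synthetic division by (x - 1): bring down 1; 1(1) + 5 = 6; 6(1) + 2 = 8; 8(1) - 8 = 0 → quotient x^2 + 6x + 8, remainder 0.
Solve the quadratic x^2 + 6x + 8 = 0: discriminant = 6^2 - 4(1)(8) = 36 - 32 = 4.
sqrt(4) = 2, so x = (-6 ± 2)/2: x = -2 or x = -4.
Collecting all roots found:

x = -4, x = -2, x = 1


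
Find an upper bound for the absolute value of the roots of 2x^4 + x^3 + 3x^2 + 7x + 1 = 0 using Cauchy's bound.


Cauchy's bound: all roots r satisfy |r| <= 1 + max(|a_i/a_n|) for i = 0,...,n-1
where a_n is the leading coefficient.

Coefficients: [2, 1, 3, 7, 1]
Leading coefficient a_n = 2
Ratios |a_i/a_n|: 1/2, 3/2, 7/2, 1/2
Maximum ratio: 7/2
Cauchy's bound: |r| <= 1 + 7/2 = 9/2

Upper bound = 9/2


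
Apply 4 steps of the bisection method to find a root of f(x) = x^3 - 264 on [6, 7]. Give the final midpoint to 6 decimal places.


f(x) = x^3 - 264
f(6) = -48 < 0
f(7) = 79 > 0

Step 1: midpoint = (6.000000 + 7.000000)/2 = 6.500000
  f(6.500000) = 10.625000
  f(mid) > 0, so root is in [6.000000, 6.500000]

Step 2: midpoint = (6.000000 + 6.500000)/2 = 6.250000
  f(6.250000) = -19.859375
  f(mid) < 0, so root is in [6.250000, 6.500000]

Step 3: midpoint = (6.250000 + 6.500000)/2 = 6.375000
  f(6.375000) = -4.916016
  f(mid) < 0, so root is in [6.375000, 6.500000]

Step 4: midpoint = (6.375000 + 6.500000)/2 = 6.437500
  f(6.437500) = 2.779053
  f(mid) > 0, so root is in [6.375000, 6.437500]

midpoint = 6.437500


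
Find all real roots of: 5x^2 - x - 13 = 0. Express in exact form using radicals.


Using the quadratic formula: x = (-b ± sqrt(b^2 - 4ac)) / (2a)
Here a = 5, b = -1, c = -13
Discriminant = b^2 - 4ac = (-1)^2 - 4(5)(-13) = 1 + 260 = 261
Since discriminant = 261 > 0, there are two real roots.
x = (1 ± 3*sqrt(29)) / 10
Numerically: x ≈ 1.7155 or x ≈ -1.5155

x = (1 + 3*sqrt(29)) / 10 or x = (1 - 3*sqrt(29)) / 10


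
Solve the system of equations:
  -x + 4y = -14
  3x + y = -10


Using Cramer's rule:
Determinant D = (-1)(1) - (3)(4) = -1 - 12 = -13
Dx = (-14)(1) - (-10)(4) = -14 + 40 = 26
Dy = (-1)(-10) - (3)(-14) = 10 + 42 = 52
x = Dx/D = 26/-13 = -2
y = Dy/D = 52/-13 = -4

x = -2, y = -4


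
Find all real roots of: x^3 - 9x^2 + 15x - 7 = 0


Let p(x) = x^3 - 9x^2 + 15x - 7. By the rational root theorem (leading coefficient 1), any rational root is an integer divisor of 7: try ±1, ±2, ... in turn.
Test x = 1: value = 0 ✓, so (x - 1) is a factor.
Synthetic division by (x - 1): bring down 1; 1(1) - 9 = -8; (-8)(1) + 15 = 7; 7(1) - 7 = 0 → quotient x^2 - 8x + 7, remainder 0.
Solve the quadratic x^2 - 8x + 7 = 0: discriminant = (-8)^2 - 4(1)(7) = 64 - 28 = 36.
sqrt(36) = 6, so x = (8 ± 6)/2: x = 7 or x = 1.

x = 1 (multiplicity 2), x = 7


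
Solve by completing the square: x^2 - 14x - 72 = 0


Start: x^2 - 14x - 72 = 0
Move constant: x^2 - 14x = 72
Half of -14 is -7, squared is 49
Add 49 to both sides: x^2 - 14x + 49 = 121
(x - 7)^2 = 121
x - 7 = ±11
x = 7 + 11 = 18 or x = 7 - 11 = -4

x = -4, x = 18


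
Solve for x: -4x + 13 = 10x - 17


Starting with: -4x + 13 = 10x - 17
Move all x terms to left: (-4 - 10)x = -17 - 13
Simplify: -14x = -30
Divide both sides by -14: x = 15/7

x = 15/7


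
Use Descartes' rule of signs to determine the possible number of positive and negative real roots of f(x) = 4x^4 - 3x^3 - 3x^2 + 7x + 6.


Descartes' rule of signs:

For positive roots, count sign changes in f(x) = 4x^4 - 3x^3 - 3x^2 + 7x + 6:
Signs of coefficients: +, -, -, +, +
Number of sign changes: 2
Possible positive real roots: 2, 0

For negative roots, examine f(-x) = 4x^4 + 3x^3 - 3x^2 - 7x + 6:
Signs of coefficients: +, +, -, -, +
Number of sign changes: 2
Possible negative real roots: 2, 0

Positive roots: 2 or 0; Negative roots: 2 or 0


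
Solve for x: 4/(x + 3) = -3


Multiply both sides by (x + 3): 4 = -3(x + 3)
Distribute: 4 = -3x - 9
-3x = 4 + 9 = 13
x = -13/3

x = -13/3


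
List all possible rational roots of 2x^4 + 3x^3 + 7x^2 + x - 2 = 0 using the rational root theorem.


Rational root theorem: possible roots are ±p/q where:
  p divides the constant term (-2): p ∈ {1, 2}
  q divides the leading coefficient (2): q ∈ {1, 2}

All possible rational roots: -2, -1, -1/2, 1/2, 1, 2

-2, -1, -1/2, 1/2, 1, 2


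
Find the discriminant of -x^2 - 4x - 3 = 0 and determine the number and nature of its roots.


For ax^2 + bx + c = 0, discriminant D = b^2 - 4ac
Here a = -1, b = -4, c = -3
D = (-4)^2 - 4(-1)(-3) = 16 - 12 = 4

D = 4 > 0 and is a perfect square (sqrt = 2)
The equation has 2 distinct real rational roots.

Discriminant = 4, 2 distinct real rational roots


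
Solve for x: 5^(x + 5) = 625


Express both sides with the same base.
625 = 5^4
Since the bases match, equate exponents: x + 5 = 4
So x = 4 - (5) = -1

x = -1


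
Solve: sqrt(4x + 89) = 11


Square both sides: 4x + 89 = 11^2 = 121
4x = 121 - 89 = 32
x = 8
Check: sqrt(4*8 + 89) = sqrt(121) = 11 ✓

x = 8


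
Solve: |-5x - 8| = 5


An absolute value equation |expr| = 5 gives two cases:
Case 1: -5x - 8 = 5
  -5x = 13, so x = -13/5
Case 2: -5x - 8 = -5
  -5x = 3, so x = -3/5

x = -13/5, x = -3/5


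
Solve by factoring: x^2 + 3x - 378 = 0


We need two numbers that multiply to -378 and add to 3.
Those numbers are -18 and 21 (since (-18) * 21 = -378 and (-18) + 21 = 3).
So x^2 + 3x - 378 = (x - 18)(x + 21) = 0
Setting each factor to zero: x = 18 or x = -21

x = -21, x = 18


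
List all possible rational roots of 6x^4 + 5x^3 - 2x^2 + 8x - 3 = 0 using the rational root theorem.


Rational root theorem: possible roots are ±p/q where:
  p divides the constant term (-3): p ∈ {1, 3}
  q divides the leading coefficient (6): q ∈ {1, 2, 3, 6}

All possible rational roots: -3, -3/2, -1, -1/2, -1/3, -1/6, 1/6, 1/3, 1/2, 1, 3/2, 3

-3, -3/2, -1, -1/2, -1/3, -1/6, 1/6, 1/3, 1/2, 1, 3/2, 3


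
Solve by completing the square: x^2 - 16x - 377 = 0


Start: x^2 - 16x - 377 = 0
Move constant: x^2 - 16x = 377
Half of -16 is -8, squared is 64
Add 64 to both sides: x^2 - 16x + 64 = 441
(x - 8)^2 = 441
x - 8 = ±21
x = 8 + 21 = 29 or x = 8 - 21 = -13

x = -13, x = 29


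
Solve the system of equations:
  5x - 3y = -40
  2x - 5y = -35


Using Cramer's rule:
Determinant D = (5)(-5) - (2)(-3) = -25 + 6 = -19
Dx = (-40)(-5) - (-35)(-3) = 200 - 105 = 95
Dy = (5)(-35) - (2)(-40) = -175 + 80 = -95
x = Dx/D = 95/-19 = -5
y = Dy/D = -95/-19 = 5

x = -5, y = 5


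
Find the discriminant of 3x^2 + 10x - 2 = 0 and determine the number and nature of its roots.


For ax^2 + bx + c = 0, discriminant D = b^2 - 4ac
Here a = 3, b = 10, c = -2
D = (10)^2 - 4(3)(-2) = 100 + 24 = 124

D = 124 > 0 but not a perfect square
The equation has 2 distinct real irrational roots.

Discriminant = 124, 2 distinct real irrational roots


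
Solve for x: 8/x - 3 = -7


Subtract -3 from both sides: 8/x = -4
Multiply both sides by x: 8 = -4 * x
Divide by -4: x = -2

x = -2


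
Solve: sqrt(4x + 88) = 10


Square both sides: 4x + 88 = 10^2 = 100
4x = 100 - 88 = 12
x = 3
Check: sqrt(4*3 + 88) = sqrt(100) = 10 ✓

x = 3


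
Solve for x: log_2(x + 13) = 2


Convert to exponential form: x + 13 = 2^2 = 4
x = 4 - 13 = -9
Check: log_2(-9 + 13) = log_2(4) = log_2(4) = 2 ✓

x = -9


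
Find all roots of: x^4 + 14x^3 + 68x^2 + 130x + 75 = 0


Let p(x) = x^4 + 14x^3 + 68x^2 + 130x + 75. By the rational root theorem (leading coefficient 1), any rational root is an integer divisor of 75: try ±1, ±2, ... in turn.
Test x = 1: value = 288 ≠ 0.
Test x = -1: value = 0 ✓, so (x + 1) is a factor.
Synthetic division by (x + 1): bring down 1; 1(-1) + 14 = 13; 13(-1) + 68 = 55; 55(-1) + 130 = 75; 75(-1) + 75 = 0 → quotient x^3 + 13x^2 + 55x + 75, remainder 0.
Continue with the quotient x^3 + 13x^2 + 55x + 75 (candidates must divide 75; re-test x = -1 first in case it repeats).
Test x = -1: value = 32 ≠ 0.
Test x = 3: value = 384 ≠ 0.
Test x = -3: value = 0 ✓, so (x + 3) is a factor.
Synthetic division by (x + 3): bring down 1; 1(-3) + 13 = 10; 10(-3) + 55 = 25; 25(-3) + 75 = 0 → quotient x^2 + 10x + 25, remainder 0.
Solve the quadratic x^2 + 10x + 25 = 0: discriminant = 10^2 - 4(1)(25) = 100 - 100 = 0.
Discriminant = 0, so a double root: x = -10/2 = -5.
Collecting all roots found:

x = -5 (multiplicity 2), x = -3, x = -1


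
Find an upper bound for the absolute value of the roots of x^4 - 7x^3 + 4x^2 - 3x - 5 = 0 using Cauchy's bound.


Cauchy's bound: all roots r satisfy |r| <= 1 + max(|a_i/a_n|) for i = 0,...,n-1
where a_n is the leading coefficient.

Coefficients: [1, -7, 4, -3, -5]
Leading coefficient a_n = 1
Ratios |a_i/a_n|: 7, 4, 3, 5
Maximum ratio: 7
Cauchy's bound: |r| <= 1 + 7 = 8

Upper bound = 8


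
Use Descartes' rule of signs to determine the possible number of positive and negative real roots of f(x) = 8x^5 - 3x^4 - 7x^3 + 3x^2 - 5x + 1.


Descartes' rule of signs:

For positive roots, count sign changes in f(x) = 8x^5 - 3x^4 - 7x^3 + 3x^2 - 5x + 1:
Signs of coefficients: +, -, -, +, -, +
Number of sign changes: 4
Possible positive real roots: 4, 2, 0

For negative roots, examine f(-x) = -8x^5 - 3x^4 + 7x^3 + 3x^2 + 5x + 1:
Signs of coefficients: -, -, +, +, +, +
Number of sign changes: 1
Possible negative real roots: 1

Positive roots: 4 or 2 or 0; Negative roots: 1


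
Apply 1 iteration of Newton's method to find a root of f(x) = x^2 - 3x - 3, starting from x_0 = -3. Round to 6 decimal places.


Newton's method: x_(n+1) = x_n - f(x_n)/f'(x_n)
f(x) = x^2 - 3x - 3
f'(x) = 2x - 3

Iteration 1:
  f(-3.000000) = 15.000000
  f'(-3.000000) = -9.000000
  x_1 = -3.000000 - (15.000000)/(-9.000000) = -1.333333

x_1 = -1.333333


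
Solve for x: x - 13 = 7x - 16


Starting with: x - 13 = 7x - 16
Move all x terms to left: (1 - 7)x = -16 + 13
Simplify: -6x = -3
Divide both sides by -6: x = 1/2

x = 1/2


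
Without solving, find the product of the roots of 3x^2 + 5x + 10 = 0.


By Vieta's formulas for ax^2 + bx + c = 0:
  Sum of roots = -b/a
  Product of roots = c/a

Here a = 3, b = 5, c = 10
Sum = -(5)/3 = -5/3
Product = 10/3 = 10/3

Product = 10/3


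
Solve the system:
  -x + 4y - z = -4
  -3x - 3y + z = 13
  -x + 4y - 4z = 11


Using Cramer's rule. Expand each determinant along the first row.
D  = (-1)*[(-3)*(-4) - 1*4] - 4*[(-3)*(-4) - 1*(-1)] + (-1)*[(-3)*4 - (-3)*(-1)]
  = (-1)*(8) - 4*(13) + (-1)*(-15) = -45
Dx = (-4)*[(-3)*(-4) - 1*4] - 4*[13*(-4) - 1*11] + (-1)*[13*4 - (-3)*11]
  = (-4)*(8) - 4*(-63) + (-1)*(85) = 135
Dy = (-1)*[13*(-4) - 1*11] - (-4)*[(-3)*(-4) - 1*(-1)] + (-1)*[(-3)*11 - 13*(-1)]
  = (-1)*(-63) - (-4)*(13) + (-1)*(-20) = 135
Dz = (-1)*[(-3)*11 - 13*4] - 4*[(-3)*11 - 13*(-1)] + (-4)*[(-3)*4 - (-3)*(-1)]
  = (-1)*(-85) - 4*(-20) + (-4)*(-15) = 225
x = Dx/D = 135/-45 = -3, y = Dy/D = 135/-45 = -3, z = Dz/D = 225/-45 = -5
Check eq1: (-1)(-3) + (4)(-3) + (-1)(-5) = -4 = -4 ✓
Check eq2: (-3)(-3) + (-3)(-3) + (1)(-5) = 13 = 13 ✓
Check eq3: (-1)(-3) + (4)(-3) + (-4)(-5) = 11 = 11 ✓

x = -3, y = -3, z = -5
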